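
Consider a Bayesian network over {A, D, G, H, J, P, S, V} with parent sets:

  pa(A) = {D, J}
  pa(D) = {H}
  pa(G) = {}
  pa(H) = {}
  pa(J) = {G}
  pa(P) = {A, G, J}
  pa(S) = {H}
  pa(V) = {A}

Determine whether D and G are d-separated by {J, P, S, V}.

There are 4 undirected paths between D and G; checking each against the conditioning set {J, P, S, V}:
  1. D → A → P ← G — A:chain[open]; P:collider[open] ⇒ active
  2. D → A → P ← J ← G — A:chain[open]; P:collider[open]; J:chain[blocks] ⇒ blocked
  3. D → A ← J → P ← G — A:collider[open]; J:fork[blocks]; P:collider[open] ⇒ blocked
  4. D → A ← J ← G — A:collider[open]; J:chain[blocks] ⇒ blocked
Since the path D → A → P ← G is active, D and G are not d-separated given {J, P, S, V}.

No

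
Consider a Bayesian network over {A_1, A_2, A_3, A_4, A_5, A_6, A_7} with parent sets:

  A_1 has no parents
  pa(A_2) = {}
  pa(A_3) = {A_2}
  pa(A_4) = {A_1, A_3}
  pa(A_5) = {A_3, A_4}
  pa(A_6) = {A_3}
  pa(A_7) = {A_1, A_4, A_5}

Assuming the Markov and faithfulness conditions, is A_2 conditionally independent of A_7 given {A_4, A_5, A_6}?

There are 6 undirected paths between A_2 and A_7; checking each against the conditioning set {A_4, A_5, A_6}:
Path 1: A_2 → A_3 → A_4 ← A_1 → A_7
  A_3 is a chain and A_3 is not conditioned on; A_4 is a collider and A_4 is conditioned on, which opens it; A_1 is a fork and A_1 is not conditioned on — no node blocks this path, so it is active.
Path 2: A_2 → A_3 → A_4 → A_7
  A_4 is a chain here and A_4 is conditioned on, so the path is blocked at A_4.
Path 3: A_2 → A_3 → A_4 → A_5 → A_7
  A_4 is a chain here and A_4 is conditioned on, so the path is blocked at A_4.
Path 4: A_2 → A_3 → A_5 ← A_4 ← A_1 → A_7
  A_4 is a chain here and A_4 is conditioned on, so the path is blocked at A_4.
Path 5: A_2 → A_3 → A_5 ← A_4 → A_7
  A_4 is a fork here and A_4 is conditioned on, so the path is blocked at A_4.
Path 6: A_2 → A_3 → A_5 → A_7
  A_5 is a chain here and A_5 is conditioned on, so the path is blocked at A_5.
Because an active path exists, A_2 and A_7 are not d-separated.

No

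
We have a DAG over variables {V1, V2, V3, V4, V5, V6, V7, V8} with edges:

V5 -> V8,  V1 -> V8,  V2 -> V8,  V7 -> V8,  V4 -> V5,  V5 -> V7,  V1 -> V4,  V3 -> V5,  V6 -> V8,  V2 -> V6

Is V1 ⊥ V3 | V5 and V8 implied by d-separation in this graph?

3 paths connect V1 and V3; each must be blocked for d-separation to hold:
Path 1: V1 → V8 ← V5 ← V3
  V5 is a chain here and V5 is conditioned on, so the path is blocked at V5.
Path 2: V1 → V8 ← V7 ← V5 ← V3
  V5 is a chain here and V5 is conditioned on, so the path is blocked at V5.
Path 3: V1 → V4 → V5 ← V3
  V4 is a chain and V4 is not conditioned on; V5 is a collider and V5 is conditioned on, which opens it — no node blocks this path, so it is active.
At least one path is unblocked, so d-separation fails.

No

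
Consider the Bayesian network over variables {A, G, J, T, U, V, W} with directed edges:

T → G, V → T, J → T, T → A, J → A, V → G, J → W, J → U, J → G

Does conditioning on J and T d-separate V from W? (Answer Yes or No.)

There are 6 undirected paths between V and W; checking each against the conditioning set {J, T}:
  1. V → G ← J → W — G:collider[blocks]; J:fork[blocks] ⇒ blocked
  2. V → G ← T → A ← J → W — G:collider[blocks]; T:fork[blocks]; A:collider[blocks]; J:fork[blocks] ⇒ blocked
  3. V → G ← T ← J → W — G:collider[blocks]; T:chain[blocks]; J:fork[blocks] ⇒ blocked
  4. V → T → A ← J → W — T:chain[blocks]; A:collider[blocks]; J:fork[blocks] ⇒ blocked
  5. V → T ← J → W — T:collider[open]; J:fork[blocks] ⇒ blocked
  6. V → T → G ← J → W — T:chain[blocks]; G:collider[blocks]; J:fork[blocks] ⇒ blocked
Since every path is blocked, d-separation holds.

Yes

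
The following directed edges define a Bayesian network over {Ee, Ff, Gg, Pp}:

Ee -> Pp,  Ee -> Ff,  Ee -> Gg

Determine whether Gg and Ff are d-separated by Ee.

There is one path between Gg and Ff:
Path 1: Gg ← Ee → Ff
  Ee is a fork here and Ee is conditioned on, so the path is blocked at Ee.
All paths are blocked; Gg ⊥ Ff | {Ee} holds.

Yes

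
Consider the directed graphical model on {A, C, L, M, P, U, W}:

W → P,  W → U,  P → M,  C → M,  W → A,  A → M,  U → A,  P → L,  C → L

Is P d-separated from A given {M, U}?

Enumerating the 4 paths from P to A and testing each for blocking by {M, U}:
  1. P → M ← A — M:collider[open] ⇒ active
  2. P ← W → U → A — W:fork[open]; U:chain[blocks] ⇒ blocked
  3. P ← W → A — W:fork[open] ⇒ active
  4. P → L ← C → M ← A — L:collider[blocks]; C:fork[open]; M:collider[open] ⇒ blocked
At least one path is unblocked, so d-separation fails.

No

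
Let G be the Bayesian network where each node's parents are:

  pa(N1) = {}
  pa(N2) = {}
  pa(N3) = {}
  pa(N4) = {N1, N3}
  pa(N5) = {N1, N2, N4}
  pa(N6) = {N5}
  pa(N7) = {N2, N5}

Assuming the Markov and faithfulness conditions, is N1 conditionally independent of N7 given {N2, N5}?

Yes

We examine all 4 paths between N1 and N7:
Path 1: N1 → N4 → N5 ← N2 → N7
  N2 is a fork here and N2 is conditioned on, so the path is blocked at N2.
Path 2: N1 → N4 → N5 → N7
  N5 is a chain here and N5 is conditioned on, so the path is blocked at N5.
Path 3: N1 → N5 ← N2 → N7
  N2 is a fork here and N2 is conditioned on, so the path is blocked at N2.
Path 4: N1 → N5 → N7
  N5 is a chain here and N5 is conditioned on, so the path is blocked at N5.
Since every path is blocked, d-separation holds.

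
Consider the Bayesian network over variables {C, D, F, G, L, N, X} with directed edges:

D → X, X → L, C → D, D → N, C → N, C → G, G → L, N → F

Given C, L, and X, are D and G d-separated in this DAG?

Yes

We examine all 3 paths between D and G:
Path 1: D → N ← C → G
  N is a collider here and neither N nor any of its descendants is conditioned on, so the collider stays closed — the path is blocked at N.
Path 2: D ← C → G
  C is a fork here and C is conditioned on, so the path is blocked at C.
Path 3: D → X → L ← G
  X is a chain here and X is conditioned on, so the path is blocked at X.
Every path is blocked, so D and G are d-separated given {C, L, X}.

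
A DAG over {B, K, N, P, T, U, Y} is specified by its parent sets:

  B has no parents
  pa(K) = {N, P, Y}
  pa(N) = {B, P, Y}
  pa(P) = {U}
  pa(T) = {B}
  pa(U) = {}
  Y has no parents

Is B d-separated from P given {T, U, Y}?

Yes — B and P are d-separated given {T, U, Y}.

Enumerating the 3 paths from B to P and testing each for blocking by {T, U, Y}:
Path 1: B → N ← P
  N is a collider here and neither N nor any of its descendants is conditioned on, so the collider stays closed — the path is blocked at N.
Path 2: B → N → K ← P
  K is a collider here and neither K nor any of its descendants is conditioned on, so the collider stays closed — the path is blocked at K.
Path 3: B → N ← Y → K ← P
  N is a collider here and neither N nor any of its descendants is conditioned on, so the collider stays closed — the path is blocked at N.
Every path is blocked, so B and P are d-separated given {T, U, Y}.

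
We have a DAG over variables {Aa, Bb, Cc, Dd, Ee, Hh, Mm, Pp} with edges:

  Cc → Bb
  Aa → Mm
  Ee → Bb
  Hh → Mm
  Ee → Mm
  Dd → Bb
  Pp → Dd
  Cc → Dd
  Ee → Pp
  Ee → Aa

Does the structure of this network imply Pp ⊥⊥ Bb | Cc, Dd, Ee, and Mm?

3 paths connect Pp and Bb; each must be blocked for d-separation to hold:
Path 1: Pp → Dd → Bb
  Dd is a chain here and Dd is conditioned on, so the path is blocked at Dd.
Path 2: Pp → Dd ← Cc → Bb
  Cc is a fork here and Cc is conditioned on, so the path is blocked at Cc.
Path 3: Pp ← Ee → Bb
  Ee is a fork here and Ee is conditioned on, so the path is blocked at Ee.
All paths are blocked; Pp ⊥ Bb | {Cc, Dd, Ee, Mm} holds.

Yes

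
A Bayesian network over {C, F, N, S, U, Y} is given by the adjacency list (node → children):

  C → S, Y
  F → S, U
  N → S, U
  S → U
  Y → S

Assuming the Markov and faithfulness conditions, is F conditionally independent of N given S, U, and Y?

Enumerating the 4 paths from F to N and testing each for blocking by {S, U, Y}:
Path 1: F → S ← N
  S is a collider and S is conditioned on, which opens it — no node blocks this path, so it is active.
Path 2: F → S → U ← N
  S is a chain here and S is conditioned on, so the path is blocked at S.
Path 3: F → U ← N
  U is a collider and U is conditioned on, which opens it — no node blocks this path, so it is active.
Path 4: F → U ← S ← N
  S is a chain here and S is conditioned on, so the path is blocked at S.
At least one path is unblocked, so d-separation fails.

No — F and N are not d-separated given {S, U, Y}.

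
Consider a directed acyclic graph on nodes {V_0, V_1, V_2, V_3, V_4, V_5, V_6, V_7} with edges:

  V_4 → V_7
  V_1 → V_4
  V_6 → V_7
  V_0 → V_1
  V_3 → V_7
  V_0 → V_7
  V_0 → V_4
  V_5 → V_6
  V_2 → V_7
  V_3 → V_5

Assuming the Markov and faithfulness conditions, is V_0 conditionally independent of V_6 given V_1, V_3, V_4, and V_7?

We examine all 6 paths between V_0 and V_6:
  1. V_0 → V_1 → V_4 → V_7 ← V_3 → V_5 → V_6 — V_1:chain[blocks]; V_4:chain[blocks]; V_7:collider[open]; V_3:fork[blocks]; V_5:chain[open] ⇒ blocked
  2. V_0 → V_1 → V_4 → V_7 ← V_6 — V_1:chain[blocks]; V_4:chain[blocks]; V_7:collider[open] ⇒ blocked
  3. V_0 → V_4 → V_7 ← V_3 → V_5 → V_6 — V_4:chain[blocks]; V_7:collider[open]; V_3:fork[blocks]; V_5:chain[open] ⇒ blocked
  4. V_0 → V_4 → V_7 ← V_6 — V_4:chain[blocks]; V_7:collider[open] ⇒ blocked
  5. V_0 → V_7 ← V_3 → V_5 → V_6 — V_7:collider[open]; V_3:fork[blocks]; V_5:chain[open] ⇒ blocked
  6. V_0 → V_7 ← V_6 — V_7:collider[open] ⇒ active
Because an active path exists, V_0 and V_6 are not d-separated.

No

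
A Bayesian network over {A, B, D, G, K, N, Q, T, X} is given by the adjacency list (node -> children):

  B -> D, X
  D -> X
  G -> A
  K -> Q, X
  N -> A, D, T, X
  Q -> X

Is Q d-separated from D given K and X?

There are 6 undirected paths between Q and D; checking each against the conditioning set {K, X}:
Path 1: Q → X ← B → D
  X is a collider and X is conditioned on, which opens it; B is a fork and B is not conditioned on — no node blocks this path, so it is active.
Path 2: Q → X ← D
  X is a collider and X is conditioned on, which opens it — no node blocks this path, so it is active.
Path 3: Q → X ← N → D
  X is a collider and X is conditioned on, which opens it; N is a fork and N is not conditioned on — no node blocks this path, so it is active.
Path 4: Q ← K → X ← B → D
  K is a fork here and K is conditioned on, so the path is blocked at K.
Path 5: Q ← K → X ← D
  K is a fork here and K is conditioned on, so the path is blocked at K.
Path 6: Q ← K → X ← N → D
  K is a fork here and K is conditioned on, so the path is blocked at K.
At least one path is unblocked, so d-separation fails.

No — Q and D are not d-separated given {K, X}.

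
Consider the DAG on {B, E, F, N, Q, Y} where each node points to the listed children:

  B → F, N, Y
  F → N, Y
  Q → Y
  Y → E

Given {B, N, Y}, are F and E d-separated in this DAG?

There are 3 undirected paths between F and E; checking each against the conditioning set {B, N, Y}:
Path 1: F → N ← B → Y → E
  B is a fork here and B is conditioned on, so the path is blocked at B.
Path 2: F ← B → Y → E
  B is a fork here and B is conditioned on, so the path is blocked at B.
Path 3: F → Y → E
  Y is a chain here and Y is conditioned on, so the path is blocked at Y.
Every path is blocked, so F and E are d-separated given {B, N, Y}.

Yes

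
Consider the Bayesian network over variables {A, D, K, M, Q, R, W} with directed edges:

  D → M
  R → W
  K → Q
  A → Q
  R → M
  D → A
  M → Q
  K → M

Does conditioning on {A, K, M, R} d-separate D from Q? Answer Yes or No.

There are 3 undirected paths between D and Q; checking each against the conditioning set {A, K, M, R}:
Path 1: D → M ← K → Q
  K is a fork here and K is conditioned on, so the path is blocked at K.
Path 2: D → M → Q
  M is a chain here and M is conditioned on, so the path is blocked at M.
Path 3: D → A → Q
  A is a chain here and A is conditioned on, so the path is blocked at A.
Every path is blocked, so D and Q are d-separated given {A, K, M, R}.

Yes — D and Q are d-separated given {A, K, M, R}.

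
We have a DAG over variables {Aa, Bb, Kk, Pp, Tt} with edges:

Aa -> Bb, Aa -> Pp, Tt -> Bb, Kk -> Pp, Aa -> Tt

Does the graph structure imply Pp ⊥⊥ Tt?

No

Enumerating the 2 paths from Pp to Tt and testing each for blocking by ∅:
Path 1: Pp ← Aa → Tt
  Aa is a fork and Aa is not conditioned on — no node blocks this path, so it is active.
Path 2: Pp ← Aa → Bb ← Tt
  Bb is a collider here and neither Bb nor any of its descendants is conditioned on, so the collider stays closed — the path is blocked at Bb.
Since the path Pp ← Aa → Tt is active, Pp and Tt are not d-separated given ∅.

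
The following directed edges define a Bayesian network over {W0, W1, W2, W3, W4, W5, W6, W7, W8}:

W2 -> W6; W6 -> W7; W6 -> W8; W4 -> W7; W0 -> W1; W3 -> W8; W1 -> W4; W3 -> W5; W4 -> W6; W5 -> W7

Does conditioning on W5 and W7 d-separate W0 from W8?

No

There are 4 undirected paths between W0 and W8; checking each against the conditioning set {W5, W7}:
Path 1: W0 → W1 → W4 → W7 ← W6 → W8
  W1 is a chain and W1 is not conditioned on; W4 is a chain and W4 is not conditioned on; W7 is a collider and W7 is conditioned on, which opens it; W6 is a fork and W6 is not conditioned on — no node blocks this path, so it is active.
Path 2: W0 → W1 → W4 → W7 ← W5 ← W3 → W8
  W5 is a chain here and W5 is conditioned on, so the path is blocked at W5.
Path 3: W0 → W1 → W4 → W6 → W7 ← W5 ← W3 → W8
  W5 is a chain here and W5 is conditioned on, so the path is blocked at W5.
Path 4: W0 → W1 → W4 → W6 → W8
  W1 is a chain and W1 is not conditioned on; W4 is a chain and W4 is not conditioned on; W6 is a chain and W6 is not conditioned on — no node blocks this path, so it is active.
Because an active path exists, W0 and W8 are not d-separated.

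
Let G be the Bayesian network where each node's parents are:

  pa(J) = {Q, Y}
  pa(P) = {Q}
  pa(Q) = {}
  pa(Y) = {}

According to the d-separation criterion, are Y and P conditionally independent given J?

The only undirected path from Y to P is:
Path 1: Y → J ← Q → P
  J is a collider and J is conditioned on, which opens it; Q is a fork and Q is not conditioned on — no node blocks this path, so it is active.
Because an active path exists, Y and P are not d-separated.

No — Y and P are not d-separated given {J}.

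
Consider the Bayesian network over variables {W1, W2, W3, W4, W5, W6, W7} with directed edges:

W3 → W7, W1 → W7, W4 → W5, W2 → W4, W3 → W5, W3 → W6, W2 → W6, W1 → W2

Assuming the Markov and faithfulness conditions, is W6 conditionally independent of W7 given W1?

We examine all 4 paths between W6 and W7:
  1. W6 ← W2 ← W1 → W7 — W2:chain[open]; W1:fork[blocks] ⇒ blocked
  2. W6 ← W2 → W4 → W5 ← W3 → W7 — W2:fork[open]; W4:chain[open]; W5:collider[blocks]; W3:fork[open] ⇒ blocked
  3. W6 ← W3 → W5 ← W4 ← W2 ← W1 → W7 — W3:fork[open]; W5:collider[blocks]; W4:chain[open]; W2:chain[open]; W1:fork[blocks] ⇒ blocked
  4. W6 ← W3 → W7 — W3:fork[open] ⇒ active
Because an active path exists, W6 and W7 are not d-separated.

No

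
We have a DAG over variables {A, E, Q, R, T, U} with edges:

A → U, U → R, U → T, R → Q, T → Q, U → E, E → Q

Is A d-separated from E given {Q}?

Enumerating the 3 paths from A to E and testing each for blocking by {Q}:
Path 1: A → U → R → Q ← E
  U is a chain and U is not conditioned on; R is a chain and R is not conditioned on; Q is a collider and Q is conditioned on, which opens it — no node blocks this path, so it is active.
Path 2: A → U → T → Q ← E
  U is a chain and U is not conditioned on; T is a chain and T is not conditioned on; Q is a collider and Q is conditioned on, which opens it — no node blocks this path, so it is active.
Path 3: A → U → E
  U is a chain and U is not conditioned on — no node blocks this path, so it is active.
Because an active path exists, A and E are not d-separated.

No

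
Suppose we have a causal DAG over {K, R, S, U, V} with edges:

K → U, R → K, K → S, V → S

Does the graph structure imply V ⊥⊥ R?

Yes

There is one path between V and R:
Path 1: V → S ← K ← R
  S is a collider here and neither S nor any of its descendants is conditioned on, so the collider stays closed — the path is blocked at S.
Since every path is blocked, d-separation holds.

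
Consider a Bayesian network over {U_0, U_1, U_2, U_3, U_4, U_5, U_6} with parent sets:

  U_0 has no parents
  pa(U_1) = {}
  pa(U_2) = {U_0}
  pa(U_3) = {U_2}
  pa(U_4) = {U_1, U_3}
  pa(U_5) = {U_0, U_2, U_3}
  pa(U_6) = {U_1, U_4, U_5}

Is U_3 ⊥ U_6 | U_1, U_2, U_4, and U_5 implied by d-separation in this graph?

Yes

Enumerating the 5 paths from U_3 to U_6 and testing each for blocking by {U_1, U_2, U_4, U_5}:
Path 1: U_3 → U_4 → U_6
  U_4 is a chain here and U_4 is conditioned on, so the path is blocked at U_4.
Path 2: U_3 → U_4 ← U_1 → U_6
  U_1 is a fork here and U_1 is conditioned on, so the path is blocked at U_1.
Path 3: U_3 ← U_2 ← U_0 → U_5 → U_6
  U_2 is a chain here and U_2 is conditioned on, so the path is blocked at U_2.
Path 4: U_3 ← U_2 → U_5 → U_6
  U_2 is a fork here and U_2 is conditioned on, so the path is blocked at U_2.
Path 5: U_3 → U_5 → U_6
  U_5 is a chain here and U_5 is conditioned on, so the path is blocked at U_5.
All paths are blocked; U_3 ⊥ U_6 | {U_1, U_2, U_4, U_5} holds.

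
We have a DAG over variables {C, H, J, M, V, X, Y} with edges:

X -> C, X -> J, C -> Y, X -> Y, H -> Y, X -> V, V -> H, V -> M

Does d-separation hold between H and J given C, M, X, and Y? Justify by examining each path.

There are 3 undirected paths between H and J; checking each against the conditioning set {C, M, X, Y}:
  1. H ← V ← X → J — V:chain[open]; X:fork[blocks] ⇒ blocked
  2. H → Y ← C ← X → J — Y:collider[open]; C:chain[blocks]; X:fork[blocks] ⇒ blocked
  3. H → Y ← X → J — Y:collider[open]; X:fork[blocks] ⇒ blocked
Since every path is blocked, d-separation holds.

Yes — H and J are d-separated given {C, M, X, Y}.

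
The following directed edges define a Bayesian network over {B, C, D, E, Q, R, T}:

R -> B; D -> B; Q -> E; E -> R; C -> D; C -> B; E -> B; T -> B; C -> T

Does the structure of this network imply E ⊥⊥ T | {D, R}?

We examine all 6 paths between E and T:
Path 1: E → R → B ← T
  R is a chain here and R is conditioned on, so the path is blocked at R.
Path 2: E → R → B ← D ← C → T
  R is a chain here and R is conditioned on, so the path is blocked at R.
Path 3: E → R → B ← C → T
  R is a chain here and R is conditioned on, so the path is blocked at R.
Path 4: E → B ← T
  B is a collider here and neither B nor any of its descendants is conditioned on, so the collider stays closed — the path is blocked at B.
Path 5: E → B ← D ← C → T
  B is a collider here and neither B nor any of its descendants is conditioned on, so the collider stays closed — the path is blocked at B.
Path 6: E → B ← C → T
  B is a collider here and neither B nor any of its descendants is conditioned on, so the collider stays closed — the path is blocked at B.
Every path is blocked, so E and T are d-separated given {D, R}.

Yes — E and T are d-separated given {D, R}.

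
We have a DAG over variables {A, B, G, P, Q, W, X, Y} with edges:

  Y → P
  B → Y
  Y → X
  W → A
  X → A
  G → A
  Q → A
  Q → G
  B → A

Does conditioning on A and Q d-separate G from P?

We examine all 4 paths between G and P:
Path 1: G ← Q → A ← X ← Y → P
  Q is a fork here and Q is conditioned on, so the path is blocked at Q.
Path 2: G ← Q → A ← B → Y → P
  Q is a fork here and Q is conditioned on, so the path is blocked at Q.
Path 3: G → A ← X ← Y → P
  A is a collider and A is conditioned on, which opens it; X is a chain and X is not conditioned on; Y is a fork and Y is not conditioned on — no node blocks this path, so it is active.
Path 4: G → A ← B → Y → P
  A is a collider and A is conditioned on, which opens it; B is a fork and B is not conditioned on; Y is a chain and Y is not conditioned on — no node blocks this path, so it is active.
At least one path is unblocked, so d-separation fails.

No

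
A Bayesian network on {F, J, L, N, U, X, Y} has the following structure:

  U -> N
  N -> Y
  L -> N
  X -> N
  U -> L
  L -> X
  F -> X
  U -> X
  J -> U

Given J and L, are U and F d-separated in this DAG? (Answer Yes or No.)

5 paths connect U and F; each must be blocked for d-separation to hold:
  1. U → X ← F — X:collider[blocks] ⇒ blocked
  2. U → N ← X ← F — N:collider[blocks]; X:chain[open] ⇒ blocked
  3. U → N ← L → X ← F — N:collider[blocks]; L:fork[blocks]; X:collider[blocks] ⇒ blocked
  4. U → L → X ← F — L:chain[blocks]; X:collider[blocks] ⇒ blocked
  5. U → L → N ← X ← F — L:chain[blocks]; N:collider[blocks]; X:chain[open] ⇒ blocked
Since every path is blocked, d-separation holds.

Yes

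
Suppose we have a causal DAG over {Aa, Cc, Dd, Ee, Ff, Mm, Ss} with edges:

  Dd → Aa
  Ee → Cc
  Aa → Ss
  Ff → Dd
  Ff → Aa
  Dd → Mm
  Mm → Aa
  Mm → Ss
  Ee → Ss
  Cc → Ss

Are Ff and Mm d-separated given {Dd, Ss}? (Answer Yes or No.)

Enumerating the 6 paths from Ff to Mm and testing each for blocking by {Dd, Ss}:
Path 1: Ff → Aa ← Dd → Mm
  Dd is a fork here and Dd is conditioned on, so the path is blocked at Dd.
Path 2: Ff → Aa ← Mm
  Aa is a collider and its descendant Ss is conditioned on, which opens it — no node blocks this path, so it is active.
Path 3: Ff → Aa → Ss ← Mm
  Aa is a chain and Aa is not conditioned on; Ss is a collider and Ss is conditioned on, which opens it — no node blocks this path, so it is active.
Path 4: Ff → Dd → Aa ← Mm
  Dd is a chain here and Dd is conditioned on, so the path is blocked at Dd.
Path 5: Ff → Dd → Aa → Ss ← Mm
  Dd is a chain here and Dd is conditioned on, so the path is blocked at Dd.
Path 6: Ff → Dd → Mm
  Dd is a chain here and Dd is conditioned on, so the path is blocked at Dd.
Since the path Ff → Aa ← Mm is active, Ff and Mm are not d-separated given {Dd, Ss}.

No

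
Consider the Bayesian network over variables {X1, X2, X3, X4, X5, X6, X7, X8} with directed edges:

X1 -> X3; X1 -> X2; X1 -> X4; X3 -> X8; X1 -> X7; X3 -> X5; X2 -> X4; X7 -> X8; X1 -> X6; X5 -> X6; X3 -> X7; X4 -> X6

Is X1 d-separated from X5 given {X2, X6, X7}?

No

Enumerating the 6 paths from X1 to X5 and testing each for blocking by {X2, X6, X7}:
Path 1: X1 → X6 ← X5
  X6 is a collider and X6 is conditioned on, which opens it — no node blocks this path, so it is active.
Path 2: X1 → X7 → X8 ← X3 → X5
  X7 is a chain here and X7 is conditioned on, so the path is blocked at X7.
Path 3: X1 → X7 ← X3 → X5
  X7 is a collider and X7 is conditioned on, which opens it; X3 is a fork and X3 is not conditioned on — no node blocks this path, so it is active.
Path 4: X1 → X2 → X4 → X6 ← X5
  X2 is a chain here and X2 is conditioned on, so the path is blocked at X2.
Path 5: X1 → X4 → X6 ← X5
  X4 is a chain and X4 is not conditioned on; X6 is a collider and X6 is conditioned on, which opens it — no node blocks this path, so it is active.
Path 6: X1 → X3 → X5
  X3 is a chain and X3 is not conditioned on — no node blocks this path, so it is active.
Because an active path exists, X1 and X5 are not d-separated.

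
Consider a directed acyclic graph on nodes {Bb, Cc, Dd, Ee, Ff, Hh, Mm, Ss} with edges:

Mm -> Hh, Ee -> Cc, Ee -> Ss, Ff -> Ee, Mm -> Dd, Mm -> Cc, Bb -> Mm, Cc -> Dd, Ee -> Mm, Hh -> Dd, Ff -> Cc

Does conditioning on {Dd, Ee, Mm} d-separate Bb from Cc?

There are 5 undirected paths between Bb and Cc; checking each against the conditioning set {Dd, Ee, Mm}:
Path 1: Bb → Mm → Hh → Dd ← Cc
  Mm is a chain here and Mm is conditioned on, so the path is blocked at Mm.
Path 2: Bb → Mm ← Ee ← Ff → Cc
  Ee is a chain here and Ee is conditioned on, so the path is blocked at Ee.
Path 3: Bb → Mm ← Ee → Cc
  Ee is a fork here and Ee is conditioned on, so the path is blocked at Ee.
Path 4: Bb → Mm → Dd ← Cc
  Mm is a chain here and Mm is conditioned on, so the path is blocked at Mm.
Path 5: Bb → Mm → Cc
  Mm is a chain here and Mm is conditioned on, so the path is blocked at Mm.
All paths are blocked; Bb ⊥ Cc | {Dd, Ee, Mm} holds.

Yes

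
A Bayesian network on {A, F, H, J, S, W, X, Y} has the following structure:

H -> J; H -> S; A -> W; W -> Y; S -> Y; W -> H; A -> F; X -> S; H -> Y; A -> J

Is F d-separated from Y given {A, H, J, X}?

Yes — F and Y are d-separated given {A, H, J, X}.

6 paths connect F and Y; each must be blocked for d-separation to hold:
  1. F ← A → W → H → Y — A:fork[blocks]; W:chain[open]; H:chain[blocks] ⇒ blocked
  2. F ← A → W → H → S → Y — A:fork[blocks]; W:chain[open]; H:chain[blocks]; S:chain[open] ⇒ blocked
  3. F ← A → W → Y — A:fork[blocks]; W:chain[open] ⇒ blocked
  4. F ← A → J ← H ← W → Y — A:fork[blocks]; J:collider[open]; H:chain[blocks]; W:fork[open] ⇒ blocked
  5. F ← A → J ← H → Y — A:fork[blocks]; J:collider[open]; H:fork[blocks] ⇒ blocked
  6. F ← A → J ← H → S → Y — A:fork[blocks]; J:collider[open]; H:fork[blocks]; S:chain[open] ⇒ blocked
All paths are blocked; F ⊥ Y | {A, H, J, X} holds.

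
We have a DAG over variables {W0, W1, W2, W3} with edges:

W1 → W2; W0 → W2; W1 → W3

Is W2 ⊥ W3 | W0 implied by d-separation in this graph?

No

Only one path connects W2 and W3:
  1. W2 ← W1 → W3 — W1:fork[open] ⇒ active
At least one path is unblocked, so d-separation fails.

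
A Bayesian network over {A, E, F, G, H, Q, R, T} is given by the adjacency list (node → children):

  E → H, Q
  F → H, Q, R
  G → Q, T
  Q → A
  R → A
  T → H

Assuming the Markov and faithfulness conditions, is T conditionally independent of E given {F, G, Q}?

6 paths connect T and E; each must be blocked for d-separation to hold:
Path 1: T → H ← E
  H is a collider here and neither H nor any of its descendants is conditioned on, so the collider stays closed — the path is blocked at H.
Path 2: T → H ← F → Q ← E
  H is a collider here and neither H nor any of its descendants is conditioned on, so the collider stays closed — the path is blocked at H.
Path 3: T → H ← F → R → A ← Q ← E
  H is a collider here and neither H nor any of its descendants is conditioned on, so the collider stays closed — the path is blocked at H.
Path 4: T ← G → Q ← E
  G is a fork here and G is conditioned on, so the path is blocked at G.
Path 5: T ← G → Q ← F → H ← E
  G is a fork here and G is conditioned on, so the path is blocked at G.
Path 6: T ← G → Q → A ← R ← F → H ← E
  G is a fork here and G is conditioned on, so the path is blocked at G.
Since every path is blocked, d-separation holds.

Yes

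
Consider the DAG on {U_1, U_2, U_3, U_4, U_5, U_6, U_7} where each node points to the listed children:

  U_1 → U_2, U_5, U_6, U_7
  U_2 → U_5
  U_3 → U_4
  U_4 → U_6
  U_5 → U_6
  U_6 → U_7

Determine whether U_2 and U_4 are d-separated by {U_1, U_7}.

6 paths connect U_2 and U_4; each must be blocked for d-separation to hold:
Path 1: U_2 ← U_1 → U_7 ← U_6 ← U_4
  U_1 is a fork here and U_1 is conditioned on, so the path is blocked at U_1.
Path 2: U_2 ← U_1 → U_6 ← U_4
  U_1 is a fork here and U_1 is conditioned on, so the path is blocked at U_1.
Path 3: U_2 ← U_1 → U_5 → U_6 ← U_4
  U_1 is a fork here and U_1 is conditioned on, so the path is blocked at U_1.
Path 4: U_2 → U_5 ← U_1 → U_7 ← U_6 ← U_4
  U_1 is a fork here and U_1 is conditioned on, so the path is blocked at U_1.
Path 5: U_2 → U_5 ← U_1 → U_6 ← U_4
  U_1 is a fork here and U_1 is conditioned on, so the path is blocked at U_1.
Path 6: U_2 → U_5 → U_6 ← U_4
  U_5 is a chain and U_5 is not conditioned on; U_6 is a collider and its descendant U_7 is conditioned on, which opens it — no node blocks this path, so it is active.
At least one path is unblocked, so d-separation fails.

No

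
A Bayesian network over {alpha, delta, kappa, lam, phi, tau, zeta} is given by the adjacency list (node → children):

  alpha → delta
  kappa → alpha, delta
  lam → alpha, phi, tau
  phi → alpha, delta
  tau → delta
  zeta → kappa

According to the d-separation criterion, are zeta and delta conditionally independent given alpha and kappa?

We examine all 6 paths between zeta and delta:
Path 1: zeta → kappa → delta
  kappa is a chain here and kappa is conditioned on, so the path is blocked at kappa.
Path 2: zeta → kappa → alpha → delta
  kappa is a chain here and kappa is conditioned on, so the path is blocked at kappa.
Path 3: zeta → kappa → alpha ← lam → phi → delta
  kappa is a chain here and kappa is conditioned on, so the path is blocked at kappa.
Path 4: zeta → kappa → alpha ← lam → tau → delta
  kappa is a chain here and kappa is conditioned on, so the path is blocked at kappa.
Path 5: zeta → kappa → alpha ← phi → delta
  kappa is a chain here and kappa is conditioned on, so the path is blocked at kappa.
Path 6: zeta → kappa → alpha ← phi ← lam → tau → delta
  kappa is a chain here and kappa is conditioned on, so the path is blocked at kappa.
Since every path is blocked, d-separation holds.

Yes — zeta and delta are d-separated given {alpha, kappa}.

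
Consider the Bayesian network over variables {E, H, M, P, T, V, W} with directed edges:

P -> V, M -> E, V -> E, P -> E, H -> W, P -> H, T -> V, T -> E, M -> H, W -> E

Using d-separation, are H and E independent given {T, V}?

Enumerating the 5 paths from H to E and testing each for blocking by {T, V}:
  1. H ← P → V ← T → E — P:fork[open]; V:collider[open]; T:fork[blocks] ⇒ blocked
  2. H ← P → V → E — P:fork[open]; V:chain[blocks] ⇒ blocked
  3. H ← P → E — P:fork[open] ⇒ active
  4. H → W → E — W:chain[open] ⇒ active
  5. H ← M → E — M:fork[open] ⇒ active
At least one path is unblocked, so d-separation fails.

No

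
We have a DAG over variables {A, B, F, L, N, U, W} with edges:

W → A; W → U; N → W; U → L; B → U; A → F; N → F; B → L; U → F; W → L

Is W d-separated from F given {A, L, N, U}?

Yes

We examine all 5 paths between W and F:
Path 1: W → A → F
  A is a chain here and A is conditioned on, so the path is blocked at A.
Path 2: W ← N → F
  N is a fork here and N is conditioned on, so the path is blocked at N.
Path 3: W → U → F
  U is a chain here and U is conditioned on, so the path is blocked at U.
Path 4: W → L ← B → U → F
  U is a chain here and U is conditioned on, so the path is blocked at U.
Path 5: W → L ← U → F
  U is a fork here and U is conditioned on, so the path is blocked at U.
Every path is blocked, so W and F are d-separated given {A, L, N, U}.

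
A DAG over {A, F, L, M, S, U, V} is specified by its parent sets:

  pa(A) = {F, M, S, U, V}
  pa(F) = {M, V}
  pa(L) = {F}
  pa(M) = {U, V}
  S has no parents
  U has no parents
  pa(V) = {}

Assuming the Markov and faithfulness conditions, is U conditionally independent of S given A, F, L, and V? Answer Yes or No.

Enumerating the 6 paths from U to S and testing each for blocking by {A, F, L, V}:
Path 1: U → A ← S
  A is a collider and A is conditioned on, which opens it — no node blocks this path, so it is active.
Path 2: U → M → A ← S
  M is a chain and M is not conditioned on; A is a collider and A is conditioned on, which opens it — no node blocks this path, so it is active.
Path 3: U → M → F → A ← S
  F is a chain here and F is conditioned on, so the path is blocked at F.
Path 4: U → M → F ← V → A ← S
  V is a fork here and V is conditioned on, so the path is blocked at V.
Path 5: U → M ← V → A ← S
  V is a fork here and V is conditioned on, so the path is blocked at V.
Path 6: U → M ← V → F → A ← S
  V is a fork here and V is conditioned on, so the path is blocked at V.
At least one path is unblocked, so d-separation fails.

No — U and S are not d-separated given {A, F, L, V}.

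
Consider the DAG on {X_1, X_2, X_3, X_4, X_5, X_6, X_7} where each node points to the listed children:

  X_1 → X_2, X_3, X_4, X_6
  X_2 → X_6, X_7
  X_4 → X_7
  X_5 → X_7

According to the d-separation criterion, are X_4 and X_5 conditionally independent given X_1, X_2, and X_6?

There are 3 undirected paths between X_4 and X_5; checking each against the conditioning set {X_1, X_2, X_6}:
Path 1: X_4 ← X_1 → X_2 → X_7 ← X_5
  X_1 is a fork here and X_1 is conditioned on, so the path is blocked at X_1.
Path 2: X_4 ← X_1 → X_6 ← X_2 → X_7 ← X_5
  X_1 is a fork here and X_1 is conditioned on, so the path is blocked at X_1.
Path 3: X_4 → X_7 ← X_5
  X_7 is a collider here and neither X_7 nor any of its descendants is conditioned on, so the collider stays closed — the path is blocked at X_7.
Since every path is blocked, d-separation holds.

Yes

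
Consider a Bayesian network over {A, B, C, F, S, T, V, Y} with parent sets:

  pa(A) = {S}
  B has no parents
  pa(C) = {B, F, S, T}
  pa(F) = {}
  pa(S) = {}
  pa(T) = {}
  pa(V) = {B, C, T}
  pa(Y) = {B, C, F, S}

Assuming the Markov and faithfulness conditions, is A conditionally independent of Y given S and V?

Yes

6 paths connect A and Y; each must be blocked for d-separation to hold:
Path 1: A ← S → Y
  S is a fork here and S is conditioned on, so the path is blocked at S.
Path 2: A ← S → C → Y
  S is a fork here and S is conditioned on, so the path is blocked at S.
Path 3: A ← S → C ← B → Y
  S is a fork here and S is conditioned on, so the path is blocked at S.
Path 4: A ← S → C ← T → V ← B → Y
  S is a fork here and S is conditioned on, so the path is blocked at S.
Path 5: A ← S → C ← F → Y
  S is a fork here and S is conditioned on, so the path is blocked at S.
Path 6: A ← S → C → V ← B → Y
  S is a fork here and S is conditioned on, so the path is blocked at S.
Every path is blocked, so A and Y are d-separated given {S, V}.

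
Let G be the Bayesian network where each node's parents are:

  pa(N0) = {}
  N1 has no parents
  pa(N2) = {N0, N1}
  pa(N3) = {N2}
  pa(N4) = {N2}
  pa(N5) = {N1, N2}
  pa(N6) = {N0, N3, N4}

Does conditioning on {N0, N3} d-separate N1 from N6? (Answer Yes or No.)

Enumerating the 6 paths from N1 to N6 and testing each for blocking by {N0, N3}:
Path 1: N1 → N5 ← N2 → N4 → N6
  N5 is a collider here and neither N5 nor any of its descendants is conditioned on, so the collider stays closed — the path is blocked at N5.
Path 2: N1 → N5 ← N2 ← N0 → N6
  N5 is a collider here and neither N5 nor any of its descendants is conditioned on, so the collider stays closed — the path is blocked at N5.
Path 3: N1 → N5 ← N2 → N3 → N6
  N5 is a collider here and neither N5 nor any of its descendants is conditioned on, so the collider stays closed — the path is blocked at N5.
Path 4: N1 → N2 → N4 → N6
  N2 is a chain and N2 is not conditioned on; N4 is a chain and N4 is not conditioned on — no node blocks this path, so it is active.
Path 5: N1 → N2 ← N0 → N6
  N0 is a fork here and N0 is conditioned on, so the path is blocked at N0.
Path 6: N1 → N2 → N3 → N6
  N3 is a chain here and N3 is conditioned on, so the path is blocked at N3.
Because an active path exists, N1 and N6 are not d-separated.

No — N1 and N6 are not d-separated given {N0, N3}.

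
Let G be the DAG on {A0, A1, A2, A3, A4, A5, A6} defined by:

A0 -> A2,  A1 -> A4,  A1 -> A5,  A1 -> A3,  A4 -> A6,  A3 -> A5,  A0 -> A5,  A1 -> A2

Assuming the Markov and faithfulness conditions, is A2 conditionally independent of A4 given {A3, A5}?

There are 3 undirected paths between A2 and A4; checking each against the conditioning set {A3, A5}:
Path 1: A2 ← A0 → A5 ← A3 ← A1 → A4
  A3 is a chain here and A3 is conditioned on, so the path is blocked at A3.
Path 2: A2 ← A0 → A5 ← A1 → A4
  A0 is a fork and A0 is not conditioned on; A5 is a collider and A5 is conditioned on, which opens it; A1 is a fork and A1 is not conditioned on — no node blocks this path, so it is active.
Path 3: A2 ← A1 → A4
  A1 is a fork and A1 is not conditioned on — no node blocks this path, so it is active.
Because an active path exists, A2 and A4 are not d-separated.

No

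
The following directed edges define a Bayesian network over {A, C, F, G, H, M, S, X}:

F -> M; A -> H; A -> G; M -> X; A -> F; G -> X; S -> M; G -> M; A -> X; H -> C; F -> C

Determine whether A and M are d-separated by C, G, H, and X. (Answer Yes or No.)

No — A and M are not d-separated given {C, G, H, X}.

There are 6 undirected paths between A and M; checking each against the conditioning set {C, G, H, X}:
Path 1: A → F → M
  F is a chain and F is not conditioned on — no node blocks this path, so it is active.
Path 2: A → H → C ← F → M
  H is a chain here and H is conditioned on, so the path is blocked at H.
Path 3: A → G → M
  G is a chain here and G is conditioned on, so the path is blocked at G.
Path 4: A → G → X ← M
  G is a chain here and G is conditioned on, so the path is blocked at G.
Path 5: A → X ← M
  X is a collider and X is conditioned on, which opens it — no node blocks this path, so it is active.
Path 6: A → X ← G → M
  G is a fork here and G is conditioned on, so the path is blocked at G.
At least one path is unblocked, so d-separation fails.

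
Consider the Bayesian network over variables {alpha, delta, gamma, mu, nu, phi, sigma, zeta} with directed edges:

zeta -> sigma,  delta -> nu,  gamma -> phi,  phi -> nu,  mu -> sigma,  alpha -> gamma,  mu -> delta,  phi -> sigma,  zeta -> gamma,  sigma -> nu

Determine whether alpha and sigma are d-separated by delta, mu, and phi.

There are 4 undirected paths between alpha and sigma; checking each against the conditioning set {delta, mu, phi}:
Path 1: alpha → gamma → phi → sigma
  phi is a chain here and phi is conditioned on, so the path is blocked at phi.
Path 2: alpha → gamma → phi → nu ← sigma
  phi is a chain here and phi is conditioned on, so the path is blocked at phi.
Path 3: alpha → gamma → phi → nu ← delta ← mu → sigma
  phi is a chain here and phi is conditioned on, so the path is blocked at phi.
Path 4: alpha → gamma ← zeta → sigma
  gamma is a collider and its descendant phi is conditioned on, which opens it; zeta is a fork and zeta is not conditioned on — no node blocks this path, so it is active.
Since the path alpha → gamma ← zeta → sigma is active, alpha and sigma are not d-separated given {delta, mu, phi}.

No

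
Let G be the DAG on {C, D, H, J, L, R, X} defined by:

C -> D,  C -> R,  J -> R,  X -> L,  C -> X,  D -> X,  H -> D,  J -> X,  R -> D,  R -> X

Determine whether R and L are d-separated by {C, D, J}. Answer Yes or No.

No — R and L are not d-separated given {C, D, J}.

6 paths connect R and L; each must be blocked for d-separation to hold:
Path 1: R → D ← C → X → L
  C is a fork here and C is conditioned on, so the path is blocked at C.
Path 2: R → D → X → L
  D is a chain here and D is conditioned on, so the path is blocked at D.
Path 3: R ← C → D → X → L
  C is a fork here and C is conditioned on, so the path is blocked at C.
Path 4: R ← C → X → L
  C is a fork here and C is conditioned on, so the path is blocked at C.
Path 5: R → X → L
  X is a chain and X is not conditioned on — no node blocks this path, so it is active.
Path 6: R ← J → X → L
  J is a fork here and J is conditioned on, so the path is blocked at J.
Because an active path exists, R and L are not d-separated.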